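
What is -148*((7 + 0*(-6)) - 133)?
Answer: 18648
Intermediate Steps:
-148*((7 + 0*(-6)) - 133) = -148*((7 + 0) - 133) = -148*(7 - 133) = -148*(-126) = 18648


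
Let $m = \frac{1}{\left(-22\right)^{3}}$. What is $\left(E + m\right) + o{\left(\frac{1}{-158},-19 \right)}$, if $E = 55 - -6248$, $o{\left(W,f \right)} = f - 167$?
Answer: $\frac{65133815}{10648} \approx 6117.0$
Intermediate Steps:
$o{\left(W,f \right)} = -167 + f$
$E = 6303$ ($E = 55 + 6248 = 6303$)
$m = - \frac{1}{10648}$ ($m = \frac{1}{-10648} = - \frac{1}{10648} \approx -9.3914 \cdot 10^{-5}$)
$\left(E + m\right) + o{\left(\frac{1}{-158},-19 \right)} = \left(6303 - \frac{1}{10648}\right) - 186 = \frac{67114343}{10648} - 186 = \frac{65133815}{10648}$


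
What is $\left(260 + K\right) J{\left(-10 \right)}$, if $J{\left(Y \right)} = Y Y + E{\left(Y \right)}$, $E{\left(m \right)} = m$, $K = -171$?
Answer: $8010$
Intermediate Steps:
$J{\left(Y \right)} = Y + Y^{2}$ ($J{\left(Y \right)} = Y Y + Y = Y^{2} + Y = Y + Y^{2}$)
$\left(260 + K\right) J{\left(-10 \right)} = \left(260 - 171\right) \left(- 10 \left(1 - 10\right)\right) = 89 \left(\left(-10\right) \left(-9\right)\right) = 89 \cdot 90 = 8010$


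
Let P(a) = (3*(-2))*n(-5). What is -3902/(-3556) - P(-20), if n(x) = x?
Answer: -51389/1778 ≈ -28.903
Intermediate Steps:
P(a) = 30 (P(a) = (3*(-2))*(-5) = -6*(-5) = 30)
-3902/(-3556) - P(-20) = -3902/(-3556) - 1*30 = -3902*(-1/3556) - 30 = 1951/1778 - 30 = -51389/1778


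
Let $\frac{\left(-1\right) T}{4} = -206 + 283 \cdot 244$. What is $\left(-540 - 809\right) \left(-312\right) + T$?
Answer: $145504$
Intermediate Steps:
$T = -275384$ ($T = - 4 \left(-206 + 283 \cdot 244\right) = - 4 \left(-206 + 69052\right) = \left(-4\right) 68846 = -275384$)
$\left(-540 - 809\right) \left(-312\right) + T = \left(-540 - 809\right) \left(-312\right) - 275384 = \left(-1349\right) \left(-312\right) - 275384 = 420888 - 275384 = 145504$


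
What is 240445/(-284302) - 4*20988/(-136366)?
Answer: -4460400683/19384563266 ≈ -0.23010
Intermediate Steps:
240445/(-284302) - 4*20988/(-136366) = 240445*(-1/284302) - 83952*(-1/136366) = -240445/284302 + 41976/68183 = -4460400683/19384563266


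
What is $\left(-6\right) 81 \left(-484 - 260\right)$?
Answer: $361584$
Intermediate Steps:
$\left(-6\right) 81 \left(-484 - 260\right) = \left(-486\right) \left(-744\right) = 361584$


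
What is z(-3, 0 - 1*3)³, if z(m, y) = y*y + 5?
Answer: 2744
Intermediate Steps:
z(m, y) = 5 + y² (z(m, y) = y² + 5 = 5 + y²)
z(-3, 0 - 1*3)³ = (5 + (0 - 1*3)²)³ = (5 + (0 - 3)²)³ = (5 + (-3)²)³ = (5 + 9)³ = 14³ = 2744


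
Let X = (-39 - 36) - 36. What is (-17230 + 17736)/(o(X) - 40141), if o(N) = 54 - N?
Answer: -253/19988 ≈ -0.012658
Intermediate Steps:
X = -111 (X = -75 - 36 = -111)
(-17230 + 17736)/(o(X) - 40141) = (-17230 + 17736)/((54 - 1*(-111)) - 40141) = 506/((54 + 111) - 40141) = 506/(165 - 40141) = 506/(-39976) = 506*(-1/39976) = -253/19988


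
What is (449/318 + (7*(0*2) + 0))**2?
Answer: 201601/101124 ≈ 1.9936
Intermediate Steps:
(449/318 + (7*(0*2) + 0))**2 = (449*(1/318) + (7*0 + 0))**2 = (449/318 + (0 + 0))**2 = (449/318 + 0)**2 = (449/318)**2 = 201601/101124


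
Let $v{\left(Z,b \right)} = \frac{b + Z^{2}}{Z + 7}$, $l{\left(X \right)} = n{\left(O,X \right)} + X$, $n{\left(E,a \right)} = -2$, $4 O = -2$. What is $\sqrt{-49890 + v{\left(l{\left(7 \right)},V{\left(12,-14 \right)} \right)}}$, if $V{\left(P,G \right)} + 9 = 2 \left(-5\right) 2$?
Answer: $\frac{i \sqrt{449013}}{3} \approx 223.36 i$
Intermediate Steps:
$O = - \frac{1}{2}$ ($O = \frac{1}{4} \left(-2\right) = - \frac{1}{2} \approx -0.5$)
$V{\left(P,G \right)} = -29$ ($V{\left(P,G \right)} = -9 + 2 \left(-5\right) 2 = -9 - 20 = -29$)
$l{\left(X \right)} = -2 + X$
$v{\left(Z,b \right)} = \frac{b + Z^{2}}{7 + Z}$
$\sqrt{-49890 + v{\left(l{\left(7 \right)},V{\left(12,-14 \right)} \right)}} = \sqrt{-49890 + \frac{-29 + \left(-2 + 7\right)^{2}}{7 + \left(-2 + 7\right)}} = \sqrt{-49890 + \frac{-29 + 5^{2}}{7 + 5}} = \sqrt{-49890 + \frac{-29 + 25}{12}} = \sqrt{-49890 + \frac{1}{12} \left(-4\right)} = \sqrt{-49890 - \frac{1}{3}} = \sqrt{- \frac{149671}{3}} = \frac{i \sqrt{449013}}{3}$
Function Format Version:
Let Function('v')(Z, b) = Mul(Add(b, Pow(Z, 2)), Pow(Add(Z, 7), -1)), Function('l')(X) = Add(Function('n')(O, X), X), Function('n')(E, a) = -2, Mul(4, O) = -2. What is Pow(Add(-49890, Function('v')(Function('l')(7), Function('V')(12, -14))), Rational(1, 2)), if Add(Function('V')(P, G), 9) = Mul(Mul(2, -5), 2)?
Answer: Mul(Rational(1, 3), I, Pow(449013, Rational(1, 2))) ≈ Mul(223.36, I)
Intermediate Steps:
O = Rational(-1, 2) (O = Mul(Rational(1, 4), -2) = Rational(-1, 2) ≈ -0.50000)
Function('V')(P, G) = -29 (Function('V')(P, G) = Add(-9, Mul(Mul(2, -5), 2)) = Add(-9, Mul(-10, 2)) = Add(-9, -20) = -29)
Function('l')(X) = Add(-2, X)
Function('v')(Z, b) = Mul(Pow(Add(7, Z), -1), Add(b, Pow(Z, 2))) (Function('v')(Z, b) = Mul(Add(b, Pow(Z, 2)), Pow(Add(7, Z), -1)) = Mul(Pow(Add(7, Z), -1), Add(b, Pow(Z, 2))))
Pow(Add(-49890, Function('v')(Function('l')(7), Function('V')(12, -14))), Rational(1, 2)) = Pow(Add(-49890, Mul(Pow(Add(7, Add(-2, 7)), -1), Add(-29, Pow(Add(-2, 7), 2)))), Rational(1, 2)) = Pow(Add(-49890, Mul(Pow(Add(7, 5), -1), Add(-29, Pow(5, 2)))), Rational(1, 2)) = Pow(Add(-49890, Mul(Pow(12, -1), Add(-29, 25))), Rational(1, 2)) = Pow(Add(-49890, Mul(Rational(1, 12), -4)), Rational(1, 2)) = Pow(Add(-49890, Rational(-1, 3)), Rational(1, 2)) = Pow(Rational(-149671, 3), Rational(1, 2)) = Mul(Rational(1, 3), I, Pow(449013, Rational(1, 2)))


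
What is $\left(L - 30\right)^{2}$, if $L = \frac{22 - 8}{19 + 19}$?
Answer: $\frac{316969}{361} \approx 878.03$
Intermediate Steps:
$L = \frac{7}{19}$ ($L = \frac{14}{38} = 14 \cdot \frac{1}{38} = \frac{7}{19} \approx 0.36842$)
$\left(L - 30\right)^{2} = \left(\frac{7}{19} - 30\right)^{2} = \left(- \frac{563}{19}\right)^{2} = \frac{316969}{361}$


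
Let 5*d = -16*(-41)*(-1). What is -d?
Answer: 656/5 ≈ 131.20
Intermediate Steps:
d = -656/5 (d = (-16*(-41)*(-1))/5 = (656*(-1))/5 = (⅕)*(-656) = -656/5 ≈ -131.20)
-d = -1*(-656/5) = 656/5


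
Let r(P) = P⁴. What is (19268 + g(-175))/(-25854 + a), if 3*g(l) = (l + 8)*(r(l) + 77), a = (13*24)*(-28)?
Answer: 5220922981/3459 ≈ 1.5094e+6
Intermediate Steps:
a = -8736 (a = 312*(-28) = -8736)
g(l) = (8 + l)*(77 + l⁴)/3 (g(l) = ((l + 8)*(l⁴ + 77))/3 = ((8 + l)*(77 + l⁴))/3 = (8 + l)*(77 + l⁴)/3)
(19268 + g(-175))/(-25854 + a) = (19268 + (616/3 + (⅓)*(-175)⁵ + (8/3)*(-175)⁴ + (77/3)*(-175)))/(-25854 - 8736) = (19268 + (616/3 + (⅓)*(-164130859375) + (8/3)*937890625 - 13475/3))/(-34590) = (19268 + (616/3 - 164130859375/3 + 7503125000/3 - 13475/3))*(-1/34590) = (19268 - 52209249078)*(-1/34590) = -52209229810*(-1/34590) = 5220922981/3459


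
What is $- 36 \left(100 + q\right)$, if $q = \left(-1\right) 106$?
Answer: $216$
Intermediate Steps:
$q = -106$
$- 36 \left(100 + q\right) = - 36 \left(100 - 106\right) = \left(-36\right) \left(-6\right) = 216$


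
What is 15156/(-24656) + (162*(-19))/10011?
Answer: -18968157/20569268 ≈ -0.92216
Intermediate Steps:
15156/(-24656) + (162*(-19))/10011 = 15156*(-1/24656) - 3078*1/10011 = -3789/6164 - 1026/3337 = -18968157/20569268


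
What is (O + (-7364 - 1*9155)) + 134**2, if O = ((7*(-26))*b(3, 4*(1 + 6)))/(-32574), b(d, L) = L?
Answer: 23406967/16287 ≈ 1437.2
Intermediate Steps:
O = 2548/16287 (O = ((7*(-26))*(4*(1 + 6)))/(-32574) = -728*7*(-1/32574) = -182*28*(-1/32574) = -5096*(-1/32574) = 2548/16287 ≈ 0.15644)
(O + (-7364 - 1*9155)) + 134**2 = (2548/16287 + (-7364 - 1*9155)) + 134**2 = (2548/16287 + (-7364 - 9155)) + 17956 = (2548/16287 - 16519) + 17956 = -269042405/16287 + 17956 = 23406967/16287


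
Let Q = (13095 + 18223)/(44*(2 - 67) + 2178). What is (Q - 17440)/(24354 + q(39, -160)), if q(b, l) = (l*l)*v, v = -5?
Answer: 5962699/35343286 ≈ 0.16871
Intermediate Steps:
q(b, l) = -5*l² (q(b, l) = (l*l)*(-5) = l²*(-5) = -5*l²)
Q = -15659/341 (Q = 31318/(44*(-65) + 2178) = 31318/(-2860 + 2178) = 31318/(-682) = 31318*(-1/682) = -15659/341 ≈ -45.921)
(Q - 17440)/(24354 + q(39, -160)) = (-15659/341 - 17440)/(24354 - 5*(-160)²) = -5962699/(341*(24354 - 5*25600)) = -5962699/(341*(24354 - 128000)) = -5962699/341/(-103646) = -5962699/341*(-1/103646) = 5962699/35343286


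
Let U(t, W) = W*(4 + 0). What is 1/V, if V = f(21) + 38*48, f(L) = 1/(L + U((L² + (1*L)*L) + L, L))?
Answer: 105/191521 ≈ 0.00054824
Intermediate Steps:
U(t, W) = 4*W (U(t, W) = W*4 = 4*W)
f(L) = 1/(5*L) (f(L) = 1/(L + 4*L) = 1/(5*L))
V = 191521/105 (V = (⅕)/21 + 38*48 = (⅕)*(1/21) + 1824 = 1/105 + 1824 = 191521/105 ≈ 1824.0)
1/V = 1/(191521/105) = 105/191521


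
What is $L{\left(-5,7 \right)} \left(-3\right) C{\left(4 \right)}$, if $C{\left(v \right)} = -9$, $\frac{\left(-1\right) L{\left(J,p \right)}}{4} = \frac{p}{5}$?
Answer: $- \frac{756}{5} \approx -151.2$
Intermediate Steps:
$L{\left(J,p \right)} = - \frac{4 p}{5}$ ($L{\left(J,p \right)} = - 4 \frac{p}{5} = - \frac{4 p}{5}$)
$L{\left(-5,7 \right)} \left(-3\right) C{\left(4 \right)} = \left(- \frac{4}{5}\right) 7 \left(-3\right) \left(-9\right) = \left(- \frac{28}{5}\right) \left(-3\right) \left(-9\right) = \frac{84}{5} \left(-9\right) = - \frac{756}{5}$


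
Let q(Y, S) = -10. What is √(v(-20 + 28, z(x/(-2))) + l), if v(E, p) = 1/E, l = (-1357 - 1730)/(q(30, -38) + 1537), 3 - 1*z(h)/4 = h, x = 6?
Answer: I*√7862014/2036 ≈ 1.3772*I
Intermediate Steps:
z(h) = 12 - 4*h
l = -1029/509 (l = (-1357 - 1730)/(-10 + 1537) = -3087/1527 = -3087*1/1527 = -1029/509 ≈ -2.0216)
√(v(-20 + 28, z(x/(-2))) + l) = √(1/(-20 + 28) - 1029/509) = √(1/8 - 1029/509) = √(⅛ - 1029/509) = √(-7723/4072) = I*√7862014/2036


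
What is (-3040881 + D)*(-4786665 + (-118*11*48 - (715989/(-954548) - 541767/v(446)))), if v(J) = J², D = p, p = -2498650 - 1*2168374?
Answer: 443540168005235318092785/11867179373 ≈ 3.7375e+13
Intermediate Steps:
p = -4667024 (p = -2498650 - 2168374 = -4667024)
D = -4667024
(-3040881 + D)*(-4786665 + (-118*11*48 - (715989/(-954548) - 541767/v(446)))) = (-3040881 - 4667024)*(-4786665 + (-118*11*48 - (715989/(-954548) - 541767/(446²)))) = -7707905*(-4786665 + (-1298*48 - (715989*(-1/954548) - 541767/198916))) = -7707905*(-4786665 + (-62304 - (-715989/954548 - 541767*1/198916))) = -7707905*(-4786665 + (-62304 - (-715989/954548 - 541767/198916))) = -7707905*(-4786665 + (-62304 - 1*(-41222767140/11867179373))) = -7707905*(-4786665 + (-62304 + 41222767140/11867179373)) = -7707905*(-4786665 - 739331520888252/11867179373) = -7707905*(-57543543674349297/11867179373) = 443540168005235318092785/11867179373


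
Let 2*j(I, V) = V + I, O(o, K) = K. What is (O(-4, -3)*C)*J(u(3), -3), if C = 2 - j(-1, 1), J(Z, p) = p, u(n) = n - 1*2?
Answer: 18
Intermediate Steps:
u(n) = -2 + n (u(n) = n - 2 = -2 + n)
j(I, V) = I/2 + V/2 (j(I, V) = (V + I)/2 = (I + V)/2 = I/2 + V/2)
C = 2 (C = 2 - ((1/2)*(-1) + (1/2)*1) = 2 - (-1/2 + 1/2) = 2 - 1*0 = 2 + 0 = 2)
(O(-4, -3)*C)*J(u(3), -3) = -3*2*(-3) = -6*(-3) = 18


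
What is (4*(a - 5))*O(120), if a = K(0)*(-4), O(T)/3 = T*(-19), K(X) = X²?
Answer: 136800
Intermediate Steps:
O(T) = -57*T (O(T) = 3*(T*(-19)) = 3*(-19*T) = -57*T)
a = 0 (a = 0²*(-4) = 0*(-4) = 0)
(4*(a - 5))*O(120) = (4*(0 - 5))*(-57*120) = (4*(-5))*(-6840) = -20*(-6840) = 136800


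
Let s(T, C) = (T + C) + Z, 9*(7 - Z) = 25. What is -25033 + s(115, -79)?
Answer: -224935/9 ≈ -24993.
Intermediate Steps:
Z = 38/9 (Z = 7 - 1/9*25 = 7 - 25/9 = 38/9 ≈ 4.2222)
s(T, C) = 38/9 + C + T (s(T, C) = (T + C) + 38/9 = (C + T) + 38/9 = 38/9 + C + T)
-25033 + s(115, -79) = -25033 + (38/9 - 79 + 115) = -25033 + 362/9 = -224935/9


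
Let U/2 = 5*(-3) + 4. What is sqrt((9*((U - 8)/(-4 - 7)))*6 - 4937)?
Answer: I*sqrt(579557)/11 ≈ 69.208*I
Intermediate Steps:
U = -22 (U = 2*(5*(-3) + 4) = 2*(-15 + 4) = 2*(-11) = -22)
sqrt((9*((U - 8)/(-4 - 7)))*6 - 4937) = sqrt((9*((-22 - 8)/(-4 - 7)))*6 - 4937) = sqrt((9*(-30/(-11)))*6 - 4937) = sqrt((9*(-30*(-1/11)))*6 - 4937) = sqrt((9*(30/11))*6 - 4937) = sqrt((270/11)*6 - 4937) = sqrt(1620/11 - 4937) = sqrt(-52687/11) = I*sqrt(579557)/11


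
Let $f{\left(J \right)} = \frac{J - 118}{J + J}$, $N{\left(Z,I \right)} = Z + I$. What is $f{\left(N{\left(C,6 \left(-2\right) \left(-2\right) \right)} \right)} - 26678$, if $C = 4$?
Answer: $- \frac{747029}{28} \approx -26680.0$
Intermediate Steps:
$N{\left(Z,I \right)} = I + Z$
$f{\left(J \right)} = \frac{-118 + J}{2 J}$
$f{\left(N{\left(C,6 \left(-2\right) \left(-2\right) \right)} \right)} - 26678 = \frac{-118 + \left(6 \left(-2\right) \left(-2\right) + 4\right)}{2 \left(6 \left(-2\right) \left(-2\right) + 4\right)} - 26678 = \frac{-118 + \left(\left(-12\right) \left(-2\right) + 4\right)}{2 \left(\left(-12\right) \left(-2\right) + 4\right)} - 26678 = \frac{-118 + \left(24 + 4\right)}{2 \left(24 + 4\right)} - 26678 = \frac{-118 + 28}{2 \cdot 28} - 26678 = \frac{1}{2} \cdot \frac{1}{28} \left(-90\right) - 26678 = - \frac{45}{28} - 26678 = - \frac{747029}{28}$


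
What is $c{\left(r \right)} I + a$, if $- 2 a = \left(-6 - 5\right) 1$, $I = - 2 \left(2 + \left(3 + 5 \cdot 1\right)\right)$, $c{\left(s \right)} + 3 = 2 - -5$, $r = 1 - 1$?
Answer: $- \frac{149}{2} \approx -74.5$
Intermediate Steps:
$r = 0$
$c{\left(s \right)} = 4$ ($c{\left(s \right)} = -3 + \left(2 - -5\right) = -3 + \left(2 + 5\right) = -3 + 7 = 4$)
$I = -20$ ($I = - 2 \left(2 + \left(3 + 5\right)\right) = - 2 \left(2 + 8\right) = \left(-2\right) 10 = -20$)
$a = \frac{11}{2}$ ($a = - \frac{\left(-6 - 5\right) 1}{2} = - \frac{\left(-11\right) 1}{2} = \left(- \frac{1}{2}\right) \left(-11\right) = \frac{11}{2} \approx 5.5$)
$c{\left(r \right)} I + a = 4 \left(-20\right) + \frac{11}{2} = -80 + \frac{11}{2} = - \frac{149}{2}$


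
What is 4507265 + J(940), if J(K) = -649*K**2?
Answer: -568949135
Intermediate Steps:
4507265 + J(940) = 4507265 - 649*940**2 = 4507265 - 649*883600 = 4507265 - 573456400 = -568949135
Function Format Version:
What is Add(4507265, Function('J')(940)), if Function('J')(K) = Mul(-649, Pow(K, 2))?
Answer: -568949135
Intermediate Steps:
Add(4507265, Function('J')(940)) = Add(4507265, Mul(-649, Pow(940, 2))) = Add(4507265, Mul(-649, 883600)) = Add(4507265, -573456400) = -568949135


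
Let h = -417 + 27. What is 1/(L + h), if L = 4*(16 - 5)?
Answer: -1/346 ≈ -0.0028902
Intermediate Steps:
h = -390
L = 44 (L = 4*11 = 44)
1/(L + h) = 1/(44 - 390) = 1/(-346) = -1/346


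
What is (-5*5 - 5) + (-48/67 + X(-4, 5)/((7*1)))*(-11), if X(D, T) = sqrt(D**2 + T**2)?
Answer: -1482/67 - 11*sqrt(41)/7 ≈ -32.181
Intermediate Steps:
(-5*5 - 5) + (-48/67 + X(-4, 5)/((7*1)))*(-11) = (-5*5 - 5) + (-48/67 + sqrt((-4)**2 + 5**2)/((7*1)))*(-11) = (-25 - 5) + (-48*1/67 + sqrt(16 + 25)/7)*(-11) = -30 + (-48/67 + sqrt(41)*(1/7))*(-11) = -30 + (-48/67 + sqrt(41)/7)*(-11) = -30 + (528/67 - 11*sqrt(41)/7) = -1482/67 - 11*sqrt(41)/7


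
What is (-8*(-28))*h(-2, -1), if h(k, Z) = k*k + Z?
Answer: 672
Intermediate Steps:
h(k, Z) = Z + k² (h(k, Z) = k² + Z = Z + k²)
(-8*(-28))*h(-2, -1) = (-8*(-28))*(-1 + (-2)²) = 224*(-1 + 4) = 224*3 = 672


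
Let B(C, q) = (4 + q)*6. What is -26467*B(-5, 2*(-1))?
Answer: -317604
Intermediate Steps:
B(C, q) = 24 + 6*q
-26467*B(-5, 2*(-1)) = -26467*(24 + 6*(2*(-1))) = -26467*(24 + 6*(-2)) = -26467*(24 - 12) = -26467*12 = -317604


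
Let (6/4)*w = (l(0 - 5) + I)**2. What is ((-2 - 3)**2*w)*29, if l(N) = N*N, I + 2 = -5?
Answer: 156600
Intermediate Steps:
I = -7 (I = -2 - 5 = -7)
l(N) = N**2
w = 216 (w = 2*((0 - 5)**2 - 7)**2/3 = 2*((-5)**2 - 7)**2/3 = 2*(25 - 7)**2/3 = (2/3)*18**2 = (2/3)*324 = 216)
((-2 - 3)**2*w)*29 = ((-2 - 3)**2*216)*29 = ((-5)**2*216)*29 = (25*216)*29 = 5400*29 = 156600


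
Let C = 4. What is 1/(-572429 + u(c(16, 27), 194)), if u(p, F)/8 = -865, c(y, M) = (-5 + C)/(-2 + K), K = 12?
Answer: -1/579349 ≈ -1.7261e-6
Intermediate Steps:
c(y, M) = -1/10 (c(y, M) = (-5 + 4)/(-2 + 12) = -1/10)
u(p, F) = -6920 (u(p, F) = 8*(-865) = -6920)
1/(-572429 + u(c(16, 27), 194)) = 1/(-572429 - 6920) = 1/(-579349) = -1/579349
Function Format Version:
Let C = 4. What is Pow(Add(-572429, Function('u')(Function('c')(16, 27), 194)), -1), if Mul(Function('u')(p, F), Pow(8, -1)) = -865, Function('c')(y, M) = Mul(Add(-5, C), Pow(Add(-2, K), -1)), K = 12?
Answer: Rational(-1, 579349) ≈ -1.7261e-6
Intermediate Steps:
Function('c')(y, M) = Rational(-1, 10) (Function('c')(y, M) = Mul(Add(-5, 4), Pow(Add(-2, 12), -1)) = Mul(-1, Pow(10, -1)) = Mul(-1, Rational(1, 10)) = Rational(-1, 10))
Function('u')(p, F) = -6920 (Function('u')(p, F) = Mul(8, -865) = -6920)
Pow(Add(-572429, Function('u')(Function('c')(16, 27), 194)), -1) = Pow(Add(-572429, -6920), -1) = Pow(-579349, -1) = Rational(-1, 579349)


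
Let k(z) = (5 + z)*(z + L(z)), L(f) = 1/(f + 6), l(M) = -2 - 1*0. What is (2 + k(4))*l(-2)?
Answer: -389/5 ≈ -77.800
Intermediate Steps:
l(M) = -2 (l(M) = -2 + 0 = -2)
L(f) = 1/(6 + f)
k(z) = (5 + z)*(z + 1/(6 + z))
(2 + k(4))*l(-2) = (2 + (5 + 4 + 4*(5 + 4)*(6 + 4))/(6 + 4))*(-2) = (2 + (5 + 4 + 4*9*10)/10)*(-2) = (2 + (5 + 4 + 360)/10)*(-2) = (2 + (⅒)*369)*(-2) = (2 + 369/10)*(-2) = (389/10)*(-2) = -389/5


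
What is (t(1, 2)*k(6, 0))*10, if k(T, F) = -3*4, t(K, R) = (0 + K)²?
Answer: -120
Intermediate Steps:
t(K, R) = K²
k(T, F) = -12
(t(1, 2)*k(6, 0))*10 = (1²*(-12))*10 = (1*(-12))*10 = -12*10 = -120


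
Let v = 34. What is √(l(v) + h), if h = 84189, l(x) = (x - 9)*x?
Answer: √85039 ≈ 291.61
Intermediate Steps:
l(x) = x*(-9 + x) (l(x) = (-9 + x)*x = x*(-9 + x))
√(l(v) + h) = √(34*(-9 + 34) + 84189) = √(34*25 + 84189) = √(850 + 84189) = √85039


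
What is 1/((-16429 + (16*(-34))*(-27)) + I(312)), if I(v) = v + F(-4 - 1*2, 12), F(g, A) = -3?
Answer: -1/1432 ≈ -0.00069832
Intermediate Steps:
I(v) = -3 + v (I(v) = v - 3 = -3 + v)
1/((-16429 + (16*(-34))*(-27)) + I(312)) = 1/((-16429 + (16*(-34))*(-27)) + (-3 + 312)) = 1/((-16429 - 544*(-27)) + 309) = 1/((-16429 + 14688) + 309) = 1/(-1741 + 309) = 1/(-1432) = -1/1432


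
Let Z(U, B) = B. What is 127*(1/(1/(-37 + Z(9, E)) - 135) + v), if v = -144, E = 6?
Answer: -76557505/4186 ≈ -18289.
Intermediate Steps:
127*(1/(1/(-37 + Z(9, E)) - 135) + v) = 127*(1/(1/(-37 + 6) - 135) - 144) = 127*(1/(1/(-31) - 135) - 144) = 127*(1/(-1/31 - 135) - 144) = 127*(1/(-4186/31) - 144) = 127*(-31/4186 - 144) = 127*(-602815/4186) = -76557505/4186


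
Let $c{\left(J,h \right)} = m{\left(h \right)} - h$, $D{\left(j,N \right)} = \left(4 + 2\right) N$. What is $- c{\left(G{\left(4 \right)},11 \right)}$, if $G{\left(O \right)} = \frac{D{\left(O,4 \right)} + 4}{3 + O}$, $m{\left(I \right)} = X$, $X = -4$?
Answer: $15$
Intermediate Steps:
$D{\left(j,N \right)} = 6 N$
$m{\left(I \right)} = -4$
$G{\left(O \right)} = \frac{28}{3 + O}$ ($G{\left(O \right)} = \frac{6 \cdot 4 + 4}{3 + O} = \frac{24 + 4}{3 + O} = \frac{28}{3 + O}$)
$c{\left(J,h \right)} = -4 - h$
$- c{\left(G{\left(4 \right)},11 \right)} = - (-4 - 11) = \left(-1\right) \left(-15\right) = 15$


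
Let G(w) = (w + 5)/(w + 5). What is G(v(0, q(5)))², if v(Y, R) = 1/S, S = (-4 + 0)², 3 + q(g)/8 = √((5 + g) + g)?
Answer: 1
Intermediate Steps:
q(g) = -24 + 8*√(5 + 2*g) (q(g) = -24 + 8*√((5 + g) + g) = -24 + 8*√(5 + 2*g))
S = 16 (S = (-4)² = 16)
v(Y, R) = 1/16
G(w) = 1 (G(w) = (5 + w)/(5 + w) = 1)
G(v(0, q(5)))² = 1² = 1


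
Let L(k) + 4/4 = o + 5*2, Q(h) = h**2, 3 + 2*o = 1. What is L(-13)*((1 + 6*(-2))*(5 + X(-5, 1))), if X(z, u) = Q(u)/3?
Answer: -1408/3 ≈ -469.33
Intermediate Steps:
o = -1 (o = -3/2 + (1/2)*1 = -3/2 + 1/2 = -1)
X(z, u) = u**2/3
L(k) = 8 (L(k) = -1 + (-1 + 5*2) = -1 + (-1 + 10) = -1 + 9 = 8)
L(-13)*((1 + 6*(-2))*(5 + X(-5, 1))) = 8*((1 + 6*(-2))*(5 + (1/3)*1**2)) = 8*((1 - 12)*(5 + (1/3)*1)) = 8*(-11*(5 + 1/3)) = 8*(-11*16/3) = 8*(-176/3) = -1408/3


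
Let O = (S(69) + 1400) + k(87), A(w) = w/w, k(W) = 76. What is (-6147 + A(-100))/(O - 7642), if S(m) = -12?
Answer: 3073/3089 ≈ 0.99482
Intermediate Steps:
A(w) = 1
O = 1464 (O = (-12 + 1400) + 76 = 1388 + 76 = 1464)
(-6147 + A(-100))/(O - 7642) = (-6147 + 1)/(1464 - 7642) = -6146/(-6178) = -6146*(-1/6178) = 3073/3089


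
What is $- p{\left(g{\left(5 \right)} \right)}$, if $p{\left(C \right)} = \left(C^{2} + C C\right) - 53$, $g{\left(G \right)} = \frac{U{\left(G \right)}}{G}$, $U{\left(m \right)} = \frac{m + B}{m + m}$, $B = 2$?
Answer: $\frac{66201}{1250} \approx 52.961$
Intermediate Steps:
$U{\left(m \right)} = \frac{2 + m}{2 m}$ ($U{\left(m \right)} = \frac{m + 2}{m + m} = \frac{2 + m}{2 m}$)
$g{\left(G \right)} = \frac{2 + G}{2 G^{2}}$ ($g{\left(G \right)} = \frac{\frac{1}{2} \frac{1}{G} \left(2 + G\right)}{G} = \frac{2 + G}{2 G^{2}}$)
$p{\left(C \right)} = -53 + 2 C^{2}$ ($p{\left(C \right)} = \left(C^{2} + C^{2}\right) - 53 = 2 C^{2} - 53 = -53 + 2 C^{2}$)
$- p{\left(g{\left(5 \right)} \right)} = - (-53 + 2 \left(\frac{2 + 5}{2 \cdot 25}\right)^{2}) = - (-53 + 2 \left(\frac{1}{2} \cdot \frac{1}{25} \cdot 7\right)^{2}) = - (-53 + 2 \left(\frac{7}{50}\right)^{2}) = - (-53 + 2 \cdot \frac{49}{2500}) = - (-53 + \frac{49}{1250}) = \left(-1\right) \left(- \frac{66201}{1250}\right) = \frac{66201}{1250}$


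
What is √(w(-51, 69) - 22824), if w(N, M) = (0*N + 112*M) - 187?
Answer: I*√15283 ≈ 123.62*I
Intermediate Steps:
w(N, M) = -187 + 112*M (w(N, M) = (0 + 112*M) - 187 = 112*M - 187 = -187 + 112*M)
√(w(-51, 69) - 22824) = √((-187 + 112*69) - 22824) = √((-187 + 7728) - 22824) = √(7541 - 22824) = √(-15283) = I*√15283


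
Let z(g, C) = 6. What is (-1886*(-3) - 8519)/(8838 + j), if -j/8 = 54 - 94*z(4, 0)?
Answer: -2861/12918 ≈ -0.22147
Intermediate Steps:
j = 4080 (j = -8*(54 - 94*6) = -8*(54 - 564) = -8*(-510) = 4080)
(-1886*(-3) - 8519)/(8838 + j) = (-1886*(-3) - 8519)/(8838 + 4080) = (5658 - 8519)/12918 = -2861*1/12918 = -2861/12918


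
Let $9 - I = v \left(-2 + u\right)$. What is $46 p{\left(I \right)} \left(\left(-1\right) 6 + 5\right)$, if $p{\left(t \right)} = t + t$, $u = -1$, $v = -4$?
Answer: $276$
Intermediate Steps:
$I = -3$ ($I = 9 - - 4 \left(-2 - 1\right) = 9 - \left(-4\right) \left(-3\right) = 9 - 12 = -3$)
$p{\left(t \right)} = 2 t$
$46 p{\left(I \right)} \left(\left(-1\right) 6 + 5\right) = 46 \cdot 2 \left(-3\right) \left(\left(-1\right) 6 + 5\right) = 46 \left(-6\right) \left(-6 + 5\right) = \left(-276\right) \left(-1\right) = 276$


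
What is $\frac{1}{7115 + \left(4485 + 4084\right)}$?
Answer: $\frac{1}{15684} \approx 6.3759 \cdot 10^{-5}$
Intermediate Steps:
$\frac{1}{7115 + \left(4485 + 4084\right)} = \frac{1}{7115 + 8569} = \frac{1}{15684}$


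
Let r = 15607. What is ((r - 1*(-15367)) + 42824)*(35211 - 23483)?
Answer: 865502944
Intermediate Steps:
((r - 1*(-15367)) + 42824)*(35211 - 23483) = ((15607 - 1*(-15367)) + 42824)*(35211 - 23483) = ((15607 + 15367) + 42824)*11728 = (30974 + 42824)*11728 = 73798*11728 = 865502944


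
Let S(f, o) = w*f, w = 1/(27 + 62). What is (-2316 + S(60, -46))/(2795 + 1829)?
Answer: -12879/25721 ≈ -0.50072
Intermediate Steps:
w = 1/89 ≈ 0.011236
S(f, o) = f/89
(-2316 + S(60, -46))/(2795 + 1829) = (-2316 + (1/89)*60)/(2795 + 1829) = (-2316 + 60/89)/4624 = -206064/89*1/4624 = -12879/25721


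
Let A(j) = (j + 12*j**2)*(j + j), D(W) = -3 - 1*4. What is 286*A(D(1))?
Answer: -2326324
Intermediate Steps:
D(W) = -7 (D(W) = -3 - 4 = -7)
A(j) = 2*j*(j + 12*j**2) (A(j) = (j + 12*j**2)*(2*j) = 2*j*(j + 12*j**2))
286*A(D(1)) = 286*((-7)**2*(2 + 24*(-7))) = 286*(49*(2 - 168)) = 286*(49*(-166)) = 286*(-8134) = -2326324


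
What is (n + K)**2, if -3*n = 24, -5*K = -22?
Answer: 324/25 ≈ 12.960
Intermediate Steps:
K = 22/5 (K = -1/5*(-22) = 22/5 ≈ 4.4000)
n = -8 (n = -1/3*24 = -8)
(n + K)**2 = (-8 + 22/5)**2 = (-18/5)**2 = 324/25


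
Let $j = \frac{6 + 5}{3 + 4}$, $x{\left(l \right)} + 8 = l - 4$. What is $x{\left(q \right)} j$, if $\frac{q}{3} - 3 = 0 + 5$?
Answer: $\frac{132}{7} \approx 18.857$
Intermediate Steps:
$q = 24$ ($q = 9 + 3 \left(0 + 5\right) = 9 + 3 \cdot 5 = 9 + 15 = 24$)
$x{\left(l \right)} = -12 + l$ ($x{\left(l \right)} = -8 + \left(l - 4\right) = -8 + \left(-4 + l\right) = -12 + l$)
$j = \frac{11}{7} \approx 1.5714$
$x{\left(q \right)} j = \left(-12 + 24\right) \frac{11}{7} = 12 \cdot \frac{11}{7} = \frac{132}{7}$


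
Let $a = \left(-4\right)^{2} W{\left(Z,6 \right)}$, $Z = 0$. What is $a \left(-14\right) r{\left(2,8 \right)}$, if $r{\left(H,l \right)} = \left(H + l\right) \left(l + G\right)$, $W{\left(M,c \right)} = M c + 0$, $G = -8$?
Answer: $0$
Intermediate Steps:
$W{\left(M,c \right)} = M c$
$a = 0$ ($a = \left(-4\right)^{2} \cdot 0 \cdot 6 = 16 \cdot 0 = 0$)
$r{\left(H,l \right)} = \left(-8 + l\right) \left(H + l\right)$ ($r{\left(H,l \right)} = \left(H + l\right) \left(l - 8\right) = \left(H + l\right) \left(-8 + l\right) = \left(-8 + l\right) \left(H + l\right)$)
$a \left(-14\right) r{\left(2,8 \right)} = 0 \left(-14\right) \left(8^{2} - 16 - 64 + 2 \cdot 8\right) = 0 \left(64 - 16 - 64 + 16\right) = 0 \cdot 0 = 0$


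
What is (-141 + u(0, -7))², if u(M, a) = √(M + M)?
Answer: 19881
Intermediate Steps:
u(M, a) = √2*√M (u(M, a) = √(2*M) = √2*√M)
(-141 + u(0, -7))² = (-141 + √2*√0)² = (-141 + √2*0)² = (-141 + 0)² = (-141)² = 19881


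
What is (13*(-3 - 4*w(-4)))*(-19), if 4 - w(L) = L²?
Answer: -11115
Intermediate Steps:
w(L) = 4 - L²
(13*(-3 - 4*w(-4)))*(-19) = (13*(-3 - 4*(4 - 1*(-4)²)))*(-19) = (13*(-3 - 4*(4 - 1*16)))*(-19) = (13*(-3 - 4*(4 - 16)))*(-19) = (13*(-3 - 4*(-12)))*(-19) = (13*(-3 + 48))*(-19) = (13*45)*(-19) = 585*(-19) = -11115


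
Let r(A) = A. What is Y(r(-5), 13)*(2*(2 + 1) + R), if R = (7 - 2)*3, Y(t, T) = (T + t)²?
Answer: 1344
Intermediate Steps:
R = 15 (R = 5*3 = 15)
Y(r(-5), 13)*(2*(2 + 1) + R) = (13 - 5)²*(2*(2 + 1) + 15) = 8²*(2*3 + 15) = 64*(6 + 15) = 64*21 = 1344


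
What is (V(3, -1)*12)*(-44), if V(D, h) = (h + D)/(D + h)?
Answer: -528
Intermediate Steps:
V(D, h) = 1 (V(D, h) = (D + h)/(D + h) = 1)
(V(3, -1)*12)*(-44) = (1*12)*(-44) = 12*(-44) = -528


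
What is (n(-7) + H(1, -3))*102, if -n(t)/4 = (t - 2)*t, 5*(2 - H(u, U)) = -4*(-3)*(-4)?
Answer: -122604/5 ≈ -24521.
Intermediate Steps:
H(u, U) = 58/5 (H(u, U) = 2 - (-4*(-3))*(-4)/5 = 2 - 12*(-4)/5 = 2 - ⅕*(-48) = 2 + 48/5 = 58/5)
n(t) = -4*t*(-2 + t) (n(t) = -4*(t - 2)*t = -4*(-2 + t)*t = -4*t*(-2 + t))
(n(-7) + H(1, -3))*102 = (4*(-7)*(2 - 1*(-7)) + 58/5)*102 = (4*(-7)*(2 + 7) + 58/5)*102 = (4*(-7)*9 + 58/5)*102 = (-252 + 58/5)*102 = -1202/5*102 = -122604/5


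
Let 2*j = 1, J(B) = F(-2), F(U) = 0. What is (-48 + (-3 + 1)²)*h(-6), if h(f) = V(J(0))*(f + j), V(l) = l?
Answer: 0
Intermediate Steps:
J(B) = 0
j = ½ (j = (½)*1 = ½ ≈ 0.50000)
h(f) = 0 (h(f) = 0*(f + ½) = 0*(½ + f) = 0)
(-48 + (-3 + 1)²)*h(-6) = (-48 + (-3 + 1)²)*0 = (-48 + (-2)²)*0 = (-48 + 4)*0 = -44*0 = 0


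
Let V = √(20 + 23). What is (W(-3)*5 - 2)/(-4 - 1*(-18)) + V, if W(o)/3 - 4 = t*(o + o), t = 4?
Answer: -151/7 + √43 ≈ -15.014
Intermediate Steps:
W(o) = 12 + 24*o (W(o) = 12 + 3*(4*(o + o)) = 12 + 3*(4*(2*o)) = 12 + 3*(8*o) = 12 + 24*o)
V = √43 ≈ 6.5574
(W(-3)*5 - 2)/(-4 - 1*(-18)) + V = ((12 + 24*(-3))*5 - 2)/(-4 - 1*(-18)) + √43 = ((12 - 72)*5 - 2)/(-4 + 18) + √43 = (-60*5 - 2)/14 + √43 = (-300 - 2)*(1/14) + √43 = -302*1/14 + √43 = -151/7 + √43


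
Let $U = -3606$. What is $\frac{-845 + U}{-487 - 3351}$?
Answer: $\frac{4451}{3838} \approx 1.1597$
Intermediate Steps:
$\frac{-845 + U}{-487 - 3351} = \frac{-845 - 3606}{-487 - 3351} = - \frac{4451}{-3838} = \left(-4451\right) \left(- \frac{1}{3838}\right) = \frac{4451}{3838}$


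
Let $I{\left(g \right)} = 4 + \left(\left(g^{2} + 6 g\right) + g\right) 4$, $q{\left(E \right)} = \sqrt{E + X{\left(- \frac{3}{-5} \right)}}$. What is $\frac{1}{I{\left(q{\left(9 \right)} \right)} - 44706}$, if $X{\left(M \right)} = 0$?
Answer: $- \frac{1}{44582} \approx -2.2431 \cdot 10^{-5}$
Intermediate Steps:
$q{\left(E \right)} = \sqrt{E}$ ($q{\left(E \right)} = \sqrt{E + 0} = \sqrt{E}$)
$I{\left(g \right)} = 4 + 4 g^{2} + 28 g$ ($I{\left(g \right)} = 4 + \left(g^{2} + 7 g\right) 4 = 4 + \left(4 g^{2} + 28 g\right) = 4 + 4 g^{2} + 28 g$)
$\frac{1}{I{\left(q{\left(9 \right)} \right)} - 44706} = \frac{1}{\left(4 + 4 \left(\sqrt{9}\right)^{2} + 28 \sqrt{9}\right) - 44706} = \frac{1}{\left(4 + 4 \cdot 3^{2} + 28 \cdot 3\right) - 44706} = \frac{1}{\left(4 + 4 \cdot 9 + 84\right) - 44706} = \frac{1}{\left(4 + 36 + 84\right) - 44706} = \frac{1}{124 - 44706} = \frac{1}{-44582} = - \frac{1}{44582}$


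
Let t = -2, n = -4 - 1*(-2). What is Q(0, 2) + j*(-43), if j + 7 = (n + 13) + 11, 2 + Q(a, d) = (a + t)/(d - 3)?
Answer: -645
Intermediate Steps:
n = -2 (n = -4 + 2 = -2)
Q(a, d) = -2 + (-2 + a)/(-3 + d) (Q(a, d) = -2 + (a - 2)/(d - 3) = -2 + (-2 + a)/(-3 + d))
j = 15 (j = -7 + ((-2 + 13) + 11) = -7 + (11 + 11) = -7 + 22 = 15)
Q(0, 2) + j*(-43) = (4 + 0 - 2*2)/(-3 + 2) + 15*(-43) = (4 + 0 - 4)/(-1) - 645 = -1*0 - 645 = 0 - 645 = -645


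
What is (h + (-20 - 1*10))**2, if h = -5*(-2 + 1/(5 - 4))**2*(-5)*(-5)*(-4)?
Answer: 220900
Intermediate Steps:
h = 500 (h = -5*(-2 + 1/1)**2*(-5)*(-5)*(-4) = -5*(-2 + 1)**2*(-5)*(-5)*(-4) = -5*(-1)**2*(-5)*(-5)*(-4) = -5*1*(-5)*(-5)*(-4) = -(-25)*(-5)*(-4) = -5*25*(-4) = -125*(-4) = 500)
(h + (-20 - 1*10))**2 = (500 + (-20 - 1*10))**2 = (500 + (-20 - 10))**2 = (500 - 30)**2 = 470**2 = 220900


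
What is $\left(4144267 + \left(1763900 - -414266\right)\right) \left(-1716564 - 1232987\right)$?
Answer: $-18648338577583$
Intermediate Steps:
$\left(4144267 + \left(1763900 - -414266\right)\right) \left(-1716564 - 1232987\right) = \left(4144267 + \left(1763900 + 414266\right)\right) \left(-2949551\right) = \left(4144267 + 2178166\right) \left(-2949551\right) = 6322433 \left(-2949551\right) = -18648338577583$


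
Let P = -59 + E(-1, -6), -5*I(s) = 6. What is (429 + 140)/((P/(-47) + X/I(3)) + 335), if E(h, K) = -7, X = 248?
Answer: 80229/18293 ≈ 4.3858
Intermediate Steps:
I(s) = -6/5 (I(s) = -1/5*6 = -6/5)
P = -66 (P = -59 - 7 = -66)
(429 + 140)/((P/(-47) + X/I(3)) + 335) = (429 + 140)/((-66/(-47) + 248/(-6/5)) + 335) = 569/((-66*(-1/47) + 248*(-5/6)) + 335) = 569/((66/47 - 620/3) + 335) = 569/(-28942/141 + 335) = 569/(18293/141) = 569*(141/18293) = 80229/18293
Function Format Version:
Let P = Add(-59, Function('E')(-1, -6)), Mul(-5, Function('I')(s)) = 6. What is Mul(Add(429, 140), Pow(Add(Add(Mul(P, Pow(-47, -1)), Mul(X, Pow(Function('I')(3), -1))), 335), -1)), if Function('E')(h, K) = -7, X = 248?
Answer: Rational(80229, 18293) ≈ 4.3858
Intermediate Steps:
Function('I')(s) = Rational(-6, 5) (Function('I')(s) = Mul(Rational(-1, 5), 6) = Rational(-6, 5))
P = -66 (P = Add(-59, -7) = -66)
Mul(Add(429, 140), Pow(Add(Add(Mul(P, Pow(-47, -1)), Mul(X, Pow(Function('I')(3), -1))), 335), -1)) = Mul(Add(429, 140), Pow(Add(Add(Mul(-66, Pow(-47, -1)), Mul(248, Pow(Rational(-6, 5), -1))), 335), -1)) = Mul(569, Pow(Add(Add(Mul(-66, Rational(-1, 47)), Mul(248, Rational(-5, 6))), 335), -1)) = Mul(569, Pow(Add(Add(Rational(66, 47), Rational(-620, 3)), 335), -1)) = Mul(569, Pow(Add(Rational(-28942, 141), 335), -1)) = Mul(569, Pow(Rational(18293, 141), -1)) = Mul(569, Rational(141, 18293)) = Rational(80229, 18293)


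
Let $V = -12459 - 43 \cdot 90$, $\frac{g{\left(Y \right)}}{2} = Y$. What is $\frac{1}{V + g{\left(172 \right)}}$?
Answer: $- \frac{1}{15985} \approx -6.2559 \cdot 10^{-5}$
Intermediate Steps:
$g{\left(Y \right)} = 2 Y$
$V = -16329$ ($V = -12459 - 3870 = -16329$)
$\frac{1}{V + g{\left(172 \right)}} = \frac{1}{-16329 + 2 \cdot 172} = \frac{1}{-16329 + 344} = \frac{1}{-15985} = - \frac{1}{15985}$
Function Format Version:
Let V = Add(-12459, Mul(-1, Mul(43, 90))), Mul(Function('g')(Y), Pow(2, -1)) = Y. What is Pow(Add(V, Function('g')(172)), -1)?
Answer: Rational(-1, 15985) ≈ -6.2559e-5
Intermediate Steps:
Function('g')(Y) = Mul(2, Y)
V = -16329 (V = Add(-12459, Mul(-1, 3870)) = Add(-12459, -3870) = -16329)
Pow(Add(V, Function('g')(172)), -1) = Pow(Add(-16329, Mul(2, 172)), -1) = Pow(Add(-16329, 344), -1) = Pow(-15985, -1) = Rational(-1, 15985)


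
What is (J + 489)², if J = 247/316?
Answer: 23954062441/99856 ≈ 2.3989e+5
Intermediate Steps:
J = 247/316 (J = 247*(1/316) = 247/316 ≈ 0.78165)
(J + 489)² = (247/316 + 489)² = (154771/316)² = 23954062441/99856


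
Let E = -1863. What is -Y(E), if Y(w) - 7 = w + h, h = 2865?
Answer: -1009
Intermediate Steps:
Y(w) = 2872 + w (Y(w) = 7 + (w + 2865) = 7 + (2865 + w) = 2872 + w)
-Y(E) = -(2872 - 1863) = -1*1009 = -1009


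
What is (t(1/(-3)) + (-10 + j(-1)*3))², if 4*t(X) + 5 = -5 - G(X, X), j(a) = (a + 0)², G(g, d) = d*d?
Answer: 117649/1296 ≈ 90.779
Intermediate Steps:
G(g, d) = d²
j(a) = a²
t(X) = -5/2 - X²/4 (t(X) = -5/4 + (-5 - X²)/4 = -5/4 + (-5/4 - X²/4) = -5/2 - X²/4)
(t(1/(-3)) + (-10 + j(-1)*3))² = ((-5/2 - (1/(-3))²/4) + (-10 + (-1)²*3))² = ((-5/2 - (-⅓)²/4) + (-10 + 1*3))² = ((-5/2 - ¼*⅑) + (-10 + 3))² = ((-5/2 - 1/36) - 7)² = (-91/36 - 7)² = (-343/36)² = 117649/1296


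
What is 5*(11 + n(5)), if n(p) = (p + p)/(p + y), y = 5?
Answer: 60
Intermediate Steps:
n(p) = 2*p/(5 + p) (n(p) = (p + p)/(p + 5) = (2*p)/(5 + p) = 2*p/(5 + p))
5*(11 + n(5)) = 5*(11 + 2*5/(5 + 5)) = 5*(11 + 2*5/10) = 5*(11 + 2*5*(⅒)) = 5*(11 + 1) = 5*12 = 60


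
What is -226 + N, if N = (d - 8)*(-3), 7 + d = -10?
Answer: -151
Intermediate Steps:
d = -17 (d = -7 - 10 = -17)
N = 75 (N = (-17 - 8)*(-3) = -25*(-3) = 75)
-226 + N = -226 + 75 = -151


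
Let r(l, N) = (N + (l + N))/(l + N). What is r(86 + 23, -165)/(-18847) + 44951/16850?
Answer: 23719499991/8892014600 ≈ 2.6675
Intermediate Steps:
r(l, N) = (l + 2*N)/(N + l) (r(l, N) = (N + (N + l))/(N + l) = (l + 2*N)/(N + l))
r(86 + 23, -165)/(-18847) + 44951/16850 = (((86 + 23) + 2*(-165))/(-165 + (86 + 23)))/(-18847) + 44951/16850 = ((109 - 330)/(-165 + 109))*(-1/18847) + 44951*(1/16850) = (-221/(-56))*(-1/18847) + 44951/16850 = -1/56*(-221)*(-1/18847) + 44951/16850 = (221/56)*(-1/18847) + 44951/16850 = -221/1055432 + 44951/16850 = 23719499991/8892014600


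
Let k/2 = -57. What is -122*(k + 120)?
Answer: -732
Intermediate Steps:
k = -114 (k = 2*(-57) = -114)
-122*(k + 120) = -122*(-114 + 120) = -122*6 = -732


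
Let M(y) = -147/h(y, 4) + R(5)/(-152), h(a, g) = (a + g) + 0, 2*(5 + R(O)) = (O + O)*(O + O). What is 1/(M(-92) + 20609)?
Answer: 836/17230273 ≈ 4.8519e-5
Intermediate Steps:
R(O) = -5 + 2*O² (R(O) = -5 + ((O + O)*(O + O))/2 = -5 + ((2*O)*(2*O))/2 = -5 + (4*O²)/2 = -5 + 2*O²)
h(a, g) = a + g
M(y) = -45/152 - 147/(4 + y) (M(y) = -147/(y + 4) + (-5 + 2*5²)/(-152) = -147/(4 + y) + (-5 + 2*25)*(-1/152) = -147/(4 + y) + (-5 + 50)*(-1/152) = -147/(4 + y) + 45*(-1/152) = -147/(4 + y) - 45/152 = -45/152 - 147/(4 + y))
1/(M(-92) + 20609) = 1/(3*(-7508 - 15*(-92))/(152*(4 - 92)) + 20609) = 1/((3/152)*(-7508 + 1380)/(-88) + 20609) = 1/((3/152)*(-1/88)*(-6128) + 20609) = 1/(1149/836 + 20609) = 1/(17230273/836) = 836/17230273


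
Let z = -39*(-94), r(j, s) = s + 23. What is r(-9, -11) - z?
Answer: -3654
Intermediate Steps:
r(j, s) = 23 + s
z = 3666
r(-9, -11) - z = (23 - 11) - 1*3666 = 12 - 3666 = -3654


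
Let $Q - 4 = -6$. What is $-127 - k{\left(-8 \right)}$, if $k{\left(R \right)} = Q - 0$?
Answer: $-125$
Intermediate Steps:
$Q = -2$ ($Q = 4 - 6 = -2$)
$k{\left(R \right)} = -2$ ($k{\left(R \right)} = -2 - 0 = -2 + 0 = -2$)
$-127 - k{\left(-8 \right)} = -127 - -2 = -127 + 2 = -125$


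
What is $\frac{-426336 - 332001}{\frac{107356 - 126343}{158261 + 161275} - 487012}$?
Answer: $\frac{80771990544}{51872628473} \approx 1.5571$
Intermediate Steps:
$\frac{-426336 - 332001}{\frac{107356 - 126343}{158261 + 161275} - 487012} = - \frac{758337}{- \frac{18987}{319536} - 487012} = - \frac{758337}{\left(-18987\right) \frac{1}{319536} - 487012} = - \frac{758337}{- \frac{6329}{106512} - 487012} = - \frac{758337}{- \frac{51872628473}{106512}} = \left(-758337\right) \left(- \frac{106512}{51872628473}\right) = \frac{80771990544}{51872628473}$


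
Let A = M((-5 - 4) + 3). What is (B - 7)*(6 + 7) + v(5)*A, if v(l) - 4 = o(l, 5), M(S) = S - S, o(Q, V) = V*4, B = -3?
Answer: -130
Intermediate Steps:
o(Q, V) = 4*V
M(S) = 0
A = 0
v(l) = 24 (v(l) = 4 + 4*5 = 4 + 20 = 24)
(B - 7)*(6 + 7) + v(5)*A = (-3 - 7)*(6 + 7) + 24*0 = -10*13 + 0 = -130 + 0 = -130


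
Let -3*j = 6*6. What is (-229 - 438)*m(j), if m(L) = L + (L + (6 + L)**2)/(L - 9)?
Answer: 61364/7 ≈ 8766.3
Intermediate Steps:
j = -12 (j = -2*6 = -1/3*36 = -12)
m(L) = L + (L + (6 + L)**2)/(-9 + L)
(-229 - 438)*m(j) = (-229 - 438)*(2*(18 + (-12)**2 + 2*(-12))/(-9 - 12)) = -1334*(18 + 144 - 24)/(-21) = -1334*(-1)*138/21 = -667*(-92/7) = 61364/7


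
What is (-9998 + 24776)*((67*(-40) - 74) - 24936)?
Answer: -409202820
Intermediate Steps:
(-9998 + 24776)*((67*(-40) - 74) - 24936) = 14778*((-2680 - 74) - 24936) = 14778*(-2754 - 24936) = 14778*(-27690) = -409202820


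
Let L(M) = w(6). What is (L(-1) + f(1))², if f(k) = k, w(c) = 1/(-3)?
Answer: 4/9 ≈ 0.44444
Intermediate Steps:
w(c) = -⅓
L(M) = -⅓
(L(-1) + f(1))² = (-⅓ + 1)² = (⅔)² = 4/9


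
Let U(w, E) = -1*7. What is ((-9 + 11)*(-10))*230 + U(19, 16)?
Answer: -4607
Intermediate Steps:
U(w, E) = -7
((-9 + 11)*(-10))*230 + U(19, 16) = ((-9 + 11)*(-10))*230 - 7 = (2*(-10))*230 - 7 = -20*230 - 7 = -4600 - 7 = -4607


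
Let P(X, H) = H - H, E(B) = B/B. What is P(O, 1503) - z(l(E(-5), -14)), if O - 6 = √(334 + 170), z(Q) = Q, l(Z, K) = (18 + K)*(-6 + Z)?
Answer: 20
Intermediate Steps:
E(B) = 1
l(Z, K) = (-6 + Z)*(18 + K)
O = 6 + 6*√14 (O = 6 + √(334 + 170) = 6 + √504 = 6 + 6*√14 ≈ 28.450)
P(X, H) = 0
P(O, 1503) - z(l(E(-5), -14)) = 0 - (-108 - 6*(-14) + 18*1 - 14*1) = 0 - (-108 + 84 + 18 - 14) = 0 - 1*(-20) = 0 + 20 = 20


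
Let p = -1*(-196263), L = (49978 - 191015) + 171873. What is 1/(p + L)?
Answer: 1/227099 ≈ 4.4034e-6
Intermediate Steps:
L = 30836 (L = -141037 + 171873 = 30836)
p = 196263
1/(p + L) = 1/(196263 + 30836) = 1/227099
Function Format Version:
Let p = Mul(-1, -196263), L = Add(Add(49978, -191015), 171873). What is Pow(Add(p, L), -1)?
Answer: Rational(1, 227099) ≈ 4.4034e-6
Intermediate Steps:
L = 30836 (L = Add(-141037, 171873) = 30836)
p = 196263
Pow(Add(p, L), -1) = Pow(Add(196263, 30836), -1) = Pow(227099, -1) = Rational(1, 227099)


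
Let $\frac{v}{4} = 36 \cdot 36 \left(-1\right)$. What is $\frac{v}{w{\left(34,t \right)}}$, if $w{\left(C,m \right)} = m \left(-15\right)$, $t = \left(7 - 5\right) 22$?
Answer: $\frac{432}{55} \approx 7.8545$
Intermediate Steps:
$t = 44$ ($t = 2 \cdot 22 = 44$)
$v = -5184$ ($v = 4 \cdot 36 \cdot 36 \left(-1\right) = 4 \cdot 1296 \left(-1\right) = 4 \left(-1296\right) = -5184$)
$w{\left(C,m \right)} = - 15 m$
$\frac{v}{w{\left(34,t \right)}} = - \frac{5184}{\left(-15\right) 44} = - \frac{5184}{-660} = \left(-5184\right) \left(- \frac{1}{660}\right) = \frac{432}{55}$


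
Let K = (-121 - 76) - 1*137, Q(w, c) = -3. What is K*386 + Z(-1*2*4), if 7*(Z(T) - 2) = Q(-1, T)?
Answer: -902457/7 ≈ -1.2892e+5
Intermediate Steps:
Z(T) = 11/7 (Z(T) = 2 + (⅐)*(-3) = 2 - 3/7 = 11/7)
K = -334 (K = -197 - 137 = -334)
K*386 + Z(-1*2*4) = -334*386 + 11/7 = -128924 + 11/7 = -902457/7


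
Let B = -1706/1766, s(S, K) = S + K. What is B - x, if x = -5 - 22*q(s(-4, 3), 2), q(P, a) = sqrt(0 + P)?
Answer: 3562/883 + 22*I ≈ 4.034 + 22.0*I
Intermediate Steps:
s(S, K) = K + S
q(P, a) = sqrt(P)
B = -853/883 (B = -1706*1/1766 = -853/883 ≈ -0.96602)
x = -5 - 22*I (x = -5 - 22*sqrt(3 - 4) = -5 - 22*I ≈ -5.0 - 22.0*I)
B - x = -853/883 - (-5 - 22*I) = -853/883 + (5 + 22*I) = 3562/883 + 22*I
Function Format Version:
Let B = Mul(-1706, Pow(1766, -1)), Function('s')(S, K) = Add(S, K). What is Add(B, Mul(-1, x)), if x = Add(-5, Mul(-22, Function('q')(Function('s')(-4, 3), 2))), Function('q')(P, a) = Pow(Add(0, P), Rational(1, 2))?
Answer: Add(Rational(3562, 883), Mul(22, I)) ≈ Add(4.0340, Mul(22.000, I))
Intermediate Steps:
Function('s')(S, K) = Add(K, S)
Function('q')(P, a) = Pow(P, Rational(1, 2))
B = Rational(-853, 883) (B = Mul(-1706, Rational(1, 1766)) = Rational(-853, 883) ≈ -0.96602)
x = Add(-5, Mul(-22, I)) (x = Add(-5, Mul(-22, Pow(Add(3, -4), Rational(1, 2)))) = Add(-5, Mul(-22, Pow(-1, Rational(1, 2)))) = Add(-5, Mul(-22, I)) ≈ Add(-5.0000, Mul(-22.000, I)))
Add(B, Mul(-1, x)) = Add(Rational(-853, 883), Mul(-1, Add(-5, Mul(-22, I)))) = Add(Rational(-853, 883), Add(5, Mul(22, I))) = Add(Rational(3562, 883), Mul(22, I))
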